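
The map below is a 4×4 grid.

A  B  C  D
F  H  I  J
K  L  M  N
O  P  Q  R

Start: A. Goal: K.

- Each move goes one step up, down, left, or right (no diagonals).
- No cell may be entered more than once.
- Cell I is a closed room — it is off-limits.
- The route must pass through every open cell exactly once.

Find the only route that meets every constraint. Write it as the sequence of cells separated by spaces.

A F H B C D J N R Q M L P O K

Need to visit all 15 open cells exactly once, starting at A and ending at K.
Cell D has only two open neighbours (J and C), so the path must pass straight through it: one of those is the cell it's entered from and the other is where it exits.
Route from A: down 1 to F, right 1 to H, up 1 to B, right 2 to D, down 3 to R, left 1 to Q, up 1 to M, left 1 to L, down 1 to P, left 1 to O, up 1 to K — 14 moves in all.
Check: all 15 open cells covered.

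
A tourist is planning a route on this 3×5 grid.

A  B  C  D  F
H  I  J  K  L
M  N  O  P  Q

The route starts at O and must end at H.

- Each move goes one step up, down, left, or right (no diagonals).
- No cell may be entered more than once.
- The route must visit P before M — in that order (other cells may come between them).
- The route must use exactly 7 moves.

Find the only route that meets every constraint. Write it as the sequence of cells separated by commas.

O, P, K, J, I, N, M, H

The waypoints must appear in the order P, M, with no cell reused.
Route from O: right to P, up to K, 2× left (reaching I), down to N, left to M, up to H — 7 moves in all.
Check: order respected (P at step 1, M at step 6); 7 moves as required.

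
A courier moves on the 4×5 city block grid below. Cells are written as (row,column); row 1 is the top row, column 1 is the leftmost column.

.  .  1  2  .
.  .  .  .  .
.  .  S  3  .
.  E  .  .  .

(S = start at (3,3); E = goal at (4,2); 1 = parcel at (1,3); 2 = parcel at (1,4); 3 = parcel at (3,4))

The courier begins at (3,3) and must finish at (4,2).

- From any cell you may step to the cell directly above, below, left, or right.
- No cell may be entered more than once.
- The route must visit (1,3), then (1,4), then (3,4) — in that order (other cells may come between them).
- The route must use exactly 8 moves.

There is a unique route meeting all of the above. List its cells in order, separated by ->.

The waypoints must appear in the order (1,3), (1,4), (3,4), with no cell reused.
Route from (3,3): up 2 to (1,3), right 1 to (1,4), down 3 to (4,4), left 2 to (4,2) — 8 moves in all.
Check: order respected (1 at step 2, 2 at step 3, 3 at step 5); 8 moves as required.

(3,3) -> (2,3) -> (1,3) -> (1,4) -> (2,4) -> (3,4) -> (4,4) -> (4,3) -> (4,2)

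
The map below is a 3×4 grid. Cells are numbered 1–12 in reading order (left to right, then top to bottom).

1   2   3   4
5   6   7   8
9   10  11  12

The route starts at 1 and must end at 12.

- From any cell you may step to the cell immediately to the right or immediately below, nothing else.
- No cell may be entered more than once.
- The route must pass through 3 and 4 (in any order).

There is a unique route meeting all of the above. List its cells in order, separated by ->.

1 -> 2 -> 3 -> 4 -> 8 -> 12

Moves only go right or down, so the column and row indices never decrease.
Route from 1: right 3 to 4, down 2 to 12 — 5 moves in all.
Check: all required cells visited.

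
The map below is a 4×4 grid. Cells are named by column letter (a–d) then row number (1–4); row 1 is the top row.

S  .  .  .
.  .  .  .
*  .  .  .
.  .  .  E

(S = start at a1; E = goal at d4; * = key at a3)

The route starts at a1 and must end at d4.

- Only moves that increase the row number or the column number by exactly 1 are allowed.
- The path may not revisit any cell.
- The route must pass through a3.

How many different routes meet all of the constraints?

A right/down-only route from a1 to d4 makes exactly 3 down-moves and 3 right-moves in some order.
With no other constraints that would be C(6,3) = 20 routes.
Split at a3 and multiply the segment counts: a1→a3: 1; a3→d4: 4; product = 4.
That gives 4 routes.

4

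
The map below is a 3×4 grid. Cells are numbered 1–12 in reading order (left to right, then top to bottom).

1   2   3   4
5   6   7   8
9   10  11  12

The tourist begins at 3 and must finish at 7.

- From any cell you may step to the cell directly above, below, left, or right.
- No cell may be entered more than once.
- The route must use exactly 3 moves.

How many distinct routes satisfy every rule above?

2

Need simple routes of exactly 3 moves from 3 to 7 (Manhattan distance 1, so 1 moves are spent on a detour and 1 undoing it).
Enumerating: 3 2 6 7 | 3 4 8 7.
That gives 2 routes.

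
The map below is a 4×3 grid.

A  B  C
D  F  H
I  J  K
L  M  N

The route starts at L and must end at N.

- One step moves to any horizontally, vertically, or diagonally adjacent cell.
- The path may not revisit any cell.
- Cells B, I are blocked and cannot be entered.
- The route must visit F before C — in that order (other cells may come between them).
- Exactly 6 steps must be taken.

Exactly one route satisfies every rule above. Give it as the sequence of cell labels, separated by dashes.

The waypoints must appear in the order F, C, with no cell reused.
Route from L: up-right to J, up to F, up-right to C, 3× down (reaching N) — 6 moves in all.
Check: order respected (F at step 2, C at step 3); 6 moves as required.

L - J - F - C - H - K - N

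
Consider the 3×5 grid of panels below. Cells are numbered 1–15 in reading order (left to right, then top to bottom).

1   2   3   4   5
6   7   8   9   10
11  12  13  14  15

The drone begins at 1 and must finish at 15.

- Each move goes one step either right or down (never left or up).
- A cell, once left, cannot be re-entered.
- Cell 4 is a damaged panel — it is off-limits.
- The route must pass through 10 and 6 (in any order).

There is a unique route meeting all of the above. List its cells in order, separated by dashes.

Moves only go right or down, so the column and row indices never decrease.
Route from 1: down to 6, 4× right (reaching 10), down to 15 — 6 moves in all.
Check: all required cells visited.

1 - 6 - 7 - 8 - 9 - 10 - 15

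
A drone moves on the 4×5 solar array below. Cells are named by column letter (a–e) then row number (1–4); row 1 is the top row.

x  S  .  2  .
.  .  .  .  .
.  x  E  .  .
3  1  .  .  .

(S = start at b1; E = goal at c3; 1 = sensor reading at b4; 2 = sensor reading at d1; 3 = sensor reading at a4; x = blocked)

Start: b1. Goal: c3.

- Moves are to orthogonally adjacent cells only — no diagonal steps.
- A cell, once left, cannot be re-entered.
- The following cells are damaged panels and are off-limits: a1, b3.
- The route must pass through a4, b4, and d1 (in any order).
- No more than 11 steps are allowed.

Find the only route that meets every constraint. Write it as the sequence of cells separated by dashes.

b1 - c1 - d1 - d2 - c2 - b2 - a2 - a3 - a4 - b4 - c4 - c3

The budget equals the shortest possible length, so every move has to be on a shortest route through the required cells.
Route from b1: right 2 to d1, down 1 to d2, left 3 to a2, down 2 to a4, right 2 to c4, up 1 to c3 — 11 moves in all.
Check: all required cells visited; 11 ≤ 11 moves.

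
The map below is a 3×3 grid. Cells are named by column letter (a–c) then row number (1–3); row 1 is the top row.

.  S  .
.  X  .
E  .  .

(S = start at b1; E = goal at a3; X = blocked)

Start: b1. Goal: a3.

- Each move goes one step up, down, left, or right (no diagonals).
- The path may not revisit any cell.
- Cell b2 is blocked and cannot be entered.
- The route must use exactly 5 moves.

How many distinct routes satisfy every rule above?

1

Need simple routes of exactly 5 moves from b1 to a3 (Manhattan distance 3, so 1 moves are spent on a detour and 1 undoing it).
Enumerating: b1 c1 c2 c3 b3 a3.
That gives 1 route.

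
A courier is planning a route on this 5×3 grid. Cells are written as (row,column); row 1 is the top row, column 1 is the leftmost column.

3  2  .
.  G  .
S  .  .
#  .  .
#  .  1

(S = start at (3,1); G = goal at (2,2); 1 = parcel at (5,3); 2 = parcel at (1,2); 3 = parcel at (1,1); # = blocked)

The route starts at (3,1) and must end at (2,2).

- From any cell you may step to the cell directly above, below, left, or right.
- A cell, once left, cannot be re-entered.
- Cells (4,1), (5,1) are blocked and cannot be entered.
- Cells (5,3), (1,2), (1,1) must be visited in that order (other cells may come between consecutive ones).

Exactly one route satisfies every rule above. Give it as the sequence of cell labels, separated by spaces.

The waypoints must appear in the order (5,3), (1,2), (1,1), with no cell reused.
Route from (3,1): right to (3,2), 2× down (reaching (5,2)), right to (5,3), 4× up (reaching (1,3)), 2× left (reaching (1,1)), down to (2,1), right to (2,2) — 12 moves in all.
Check: order respected (1 at step 4, 2 at step 9, 3 at step 10).

(3,1) (3,2) (4,2) (5,2) (5,3) (4,3) (3,3) (2,3) (1,3) (1,2) (1,1) (2,1) (2,2)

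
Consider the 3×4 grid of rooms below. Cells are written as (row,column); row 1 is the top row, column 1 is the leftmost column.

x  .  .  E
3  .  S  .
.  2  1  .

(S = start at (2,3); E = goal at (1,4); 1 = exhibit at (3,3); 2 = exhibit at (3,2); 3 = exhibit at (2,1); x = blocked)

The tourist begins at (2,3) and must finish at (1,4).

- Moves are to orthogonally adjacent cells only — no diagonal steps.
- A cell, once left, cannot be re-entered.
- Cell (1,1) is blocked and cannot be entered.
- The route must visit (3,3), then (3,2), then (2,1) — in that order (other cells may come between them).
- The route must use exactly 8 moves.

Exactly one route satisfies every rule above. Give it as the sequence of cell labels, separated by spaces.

(2,3) (3,3) (3,2) (3,1) (2,1) (2,2) (1,2) (1,3) (1,4)

The waypoints must appear in the order (3,3), (3,2), (2,1), with no cell reused.
Route from (2,3): down 1 to (3,3), left 2 to (3,1), up 1 to (2,1), right 1 to (2,2), up 1 to (1,2), right 2 to (1,4) — 8 moves in all.
Check: order respected (1 at step 1, 2 at step 2, 3 at step 4); 8 moves as required.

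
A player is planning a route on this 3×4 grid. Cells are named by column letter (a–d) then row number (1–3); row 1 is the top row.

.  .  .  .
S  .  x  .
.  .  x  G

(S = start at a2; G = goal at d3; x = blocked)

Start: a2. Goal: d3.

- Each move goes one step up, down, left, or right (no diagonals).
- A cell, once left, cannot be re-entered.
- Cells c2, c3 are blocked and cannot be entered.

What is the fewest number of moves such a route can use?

6

The Manhattan distance from a2 to d3 is |2−3| + |1−4| = 4, so at least 4 moves are needed.
That bound ignores the blocked cells. Measuring each leg by the fewest moves that actually steer around them (a2→d3: 6) raises the lower bound to 6.
A route of 6 moves exists: a2 → a1 → b1 → c1 → d1 → d2 → d3.
Since 6 matches that lower bound, it is optimal.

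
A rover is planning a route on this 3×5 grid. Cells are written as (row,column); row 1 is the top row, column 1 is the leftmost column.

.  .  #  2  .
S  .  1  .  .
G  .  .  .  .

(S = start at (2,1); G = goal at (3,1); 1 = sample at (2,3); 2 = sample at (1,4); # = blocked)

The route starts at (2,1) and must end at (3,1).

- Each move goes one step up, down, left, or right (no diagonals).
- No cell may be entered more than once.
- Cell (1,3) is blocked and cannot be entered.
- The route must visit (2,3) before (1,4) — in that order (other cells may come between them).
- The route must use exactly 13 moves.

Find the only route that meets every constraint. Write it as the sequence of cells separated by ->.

The waypoints must appear in the order (2,3), (1,4), with no cell reused.
Route from (2,1): up to (1,1), right to (1,2), down to (2,2), 2× right (reaching (2,4)), up to (1,4), right to (1,5), 2× down (reaching (3,5)), 4× left (reaching (3,1)) — 13 moves in all.
Check: order respected (1 at step 4, 2 at step 6); 13 moves as required.

(2,1) -> (1,1) -> (1,2) -> (2,2) -> (2,3) -> (2,4) -> (1,4) -> (1,5) -> (2,5) -> (3,5) -> (3,4) -> (3,3) -> (3,2) -> (3,1)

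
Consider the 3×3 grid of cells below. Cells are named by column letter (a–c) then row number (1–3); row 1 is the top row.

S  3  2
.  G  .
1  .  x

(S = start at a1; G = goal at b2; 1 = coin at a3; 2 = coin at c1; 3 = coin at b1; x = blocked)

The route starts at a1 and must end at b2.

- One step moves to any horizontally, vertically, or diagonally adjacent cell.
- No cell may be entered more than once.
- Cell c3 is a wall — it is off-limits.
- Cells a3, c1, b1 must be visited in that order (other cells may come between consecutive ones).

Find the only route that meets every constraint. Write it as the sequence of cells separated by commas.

a1, a2, a3, b3, c2, c1, b1, b2

The waypoints must appear in the order a3, c1, b1, with no cell reused.
Route from a1: down 2 to a3, right 1 to b3, up-right 1 to c2, up 1 to c1, left 1 to b1, down 1 to b2 — 7 moves in all.
Check: order respected (1 at step 2, 2 at step 5, 3 at step 6).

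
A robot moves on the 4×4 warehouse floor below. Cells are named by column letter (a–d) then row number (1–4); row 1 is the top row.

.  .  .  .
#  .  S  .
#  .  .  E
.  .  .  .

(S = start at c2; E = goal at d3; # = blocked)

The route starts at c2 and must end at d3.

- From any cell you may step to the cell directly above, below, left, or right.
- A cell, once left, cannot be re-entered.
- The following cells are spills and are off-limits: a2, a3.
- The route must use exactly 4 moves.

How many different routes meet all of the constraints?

3

Need simple routes of exactly 4 moves from c2 to d3 (Manhattan distance 2, so 1 moves are spent on a detour and 1 undoing it).
Enumerating: c2 c1 d1 d2 d3 | c2 c3 c4 d4 d3 | c2 b2 b3 c3 d3.
That gives 3 routes.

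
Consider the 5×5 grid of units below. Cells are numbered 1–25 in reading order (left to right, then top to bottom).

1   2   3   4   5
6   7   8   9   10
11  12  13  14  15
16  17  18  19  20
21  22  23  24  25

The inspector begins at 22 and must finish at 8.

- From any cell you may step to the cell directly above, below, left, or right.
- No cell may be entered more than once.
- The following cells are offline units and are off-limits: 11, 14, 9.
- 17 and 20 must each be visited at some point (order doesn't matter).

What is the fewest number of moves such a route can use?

Any route passes through 17 and 20 in some order between 22 and 8. Summing Manhattan distances along each leg and taking the cheapest ordering (22 → 17 → 20 → 8) gives a lower bound of 1 + 3 + 4 = 8 moves.
The shortest route satisfying every rule uses 10 moves: 22 → 17 → 18 → 19 → 20 → 15 → 10 → 5 → 4 → 3 → 8.
The no-revisit rule (legs can't share cells) pushes the minimum above the 8-move bound; an exhaustive check rules out every length from 8 to 9, leaving 10 as the minimum.

10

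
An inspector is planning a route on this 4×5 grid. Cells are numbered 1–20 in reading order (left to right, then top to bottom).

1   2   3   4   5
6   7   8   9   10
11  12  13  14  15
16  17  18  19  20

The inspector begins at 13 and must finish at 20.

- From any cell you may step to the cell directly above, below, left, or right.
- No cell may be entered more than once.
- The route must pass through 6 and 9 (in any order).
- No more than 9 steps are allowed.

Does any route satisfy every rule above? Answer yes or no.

One route that works: 13 → 12 → 11 → 6 → 7 → 8 → 9 → 14 → 19 → 20.

yes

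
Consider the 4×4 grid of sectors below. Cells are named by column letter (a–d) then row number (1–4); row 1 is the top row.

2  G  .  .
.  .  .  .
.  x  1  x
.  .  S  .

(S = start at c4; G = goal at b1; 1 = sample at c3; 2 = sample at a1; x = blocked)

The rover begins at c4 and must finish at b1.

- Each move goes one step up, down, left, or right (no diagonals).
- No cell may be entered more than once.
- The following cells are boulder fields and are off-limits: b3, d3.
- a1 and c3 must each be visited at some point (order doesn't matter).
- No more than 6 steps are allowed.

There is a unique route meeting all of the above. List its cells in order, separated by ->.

Any route must reach a1 and c3 and still end at b1 within 6 moves, so the order of the required stops is forced.
Route from c4: 2× up (reaching c2), 2× left (reaching a2), up to a1, right to b1 — 6 moves in all.
Check: all required cells visited; 6 ≤ 6 moves.

c4 -> c3 -> c2 -> b2 -> a2 -> a1 -> b1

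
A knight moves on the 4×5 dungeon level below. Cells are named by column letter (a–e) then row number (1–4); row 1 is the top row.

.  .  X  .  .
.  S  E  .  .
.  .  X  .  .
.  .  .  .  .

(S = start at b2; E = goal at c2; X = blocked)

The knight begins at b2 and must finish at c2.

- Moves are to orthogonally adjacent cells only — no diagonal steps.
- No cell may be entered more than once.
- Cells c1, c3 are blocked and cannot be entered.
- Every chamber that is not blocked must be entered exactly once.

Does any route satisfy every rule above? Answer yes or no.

Colour the cells like a checkerboard: each orthogonal step flips colour, so a Hamiltonian route alternates colours. Here there are 8 cells of one colour and 10 of the other, with start on the opposite colour to the goal — the counts and endpoints can't be arranged into an alternating sequence of length 18, so no Hamiltonian route exists.

no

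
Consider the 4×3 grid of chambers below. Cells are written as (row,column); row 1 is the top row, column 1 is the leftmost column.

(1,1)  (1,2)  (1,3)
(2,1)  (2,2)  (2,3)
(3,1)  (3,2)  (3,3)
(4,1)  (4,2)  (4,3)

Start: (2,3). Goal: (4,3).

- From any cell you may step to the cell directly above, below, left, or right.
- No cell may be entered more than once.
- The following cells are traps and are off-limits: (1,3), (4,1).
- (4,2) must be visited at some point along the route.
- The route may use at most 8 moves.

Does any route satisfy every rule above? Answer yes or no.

One route that works: (2,3) → (3,3) → (3,2) → (4,2) → (4,3).

yes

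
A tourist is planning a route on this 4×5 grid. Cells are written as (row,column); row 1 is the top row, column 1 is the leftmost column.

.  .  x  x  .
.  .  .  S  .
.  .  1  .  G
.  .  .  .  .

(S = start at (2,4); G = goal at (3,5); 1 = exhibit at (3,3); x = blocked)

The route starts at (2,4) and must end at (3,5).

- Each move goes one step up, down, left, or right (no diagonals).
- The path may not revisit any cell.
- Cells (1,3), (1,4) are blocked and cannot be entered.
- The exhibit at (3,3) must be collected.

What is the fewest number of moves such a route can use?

4

Any route passes through (3,3) somewhere between (2,4) and (3,5). Summing Manhattan distances along the two legs ((2,4) → (3,3) → (3,5)) gives a lower bound of 2 + 2 = 4 moves.
A route of 4 moves achieves this: (2,4) → (2,3) → (3,3) → (3,4) → (3,5).
Since 4 matches the lower bound, it is optimal.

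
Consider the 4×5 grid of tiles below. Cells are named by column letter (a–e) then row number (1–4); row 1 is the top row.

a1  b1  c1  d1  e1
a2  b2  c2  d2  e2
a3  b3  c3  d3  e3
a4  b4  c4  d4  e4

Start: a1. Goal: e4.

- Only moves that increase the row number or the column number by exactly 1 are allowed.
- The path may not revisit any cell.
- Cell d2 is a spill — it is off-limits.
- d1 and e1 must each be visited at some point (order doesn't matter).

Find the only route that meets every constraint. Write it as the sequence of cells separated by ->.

a1 -> b1 -> c1 -> d1 -> e1 -> e2 -> e3 -> e4

Moves only go right or down, so the column and row indices never decrease.
Route from a1: 4× right (reaching e1), 3× down (reaching e4) — 7 moves in all.
Check: all required cells visited.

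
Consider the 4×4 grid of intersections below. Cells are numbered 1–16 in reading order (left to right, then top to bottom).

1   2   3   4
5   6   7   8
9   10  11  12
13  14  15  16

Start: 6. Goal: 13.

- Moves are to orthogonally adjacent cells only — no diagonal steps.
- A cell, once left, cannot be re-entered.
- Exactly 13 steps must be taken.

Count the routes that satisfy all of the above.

Need simple routes of exactly 13 moves from 6 to 13 (Manhattan distance 3, so 5 moves are spent on a detour and 5 undoing it).
Branch systematically from the start, pruning whenever the remaining move budget drops below the Manhattan distance to 13 or differs from it in parity. Grouping the completions by first move — via 2: 2; via 10: 14; via 5: 12; via 7: 4 — and summing: 2 + 14 + 12 + 4 = 32.
That gives 32 routes.

32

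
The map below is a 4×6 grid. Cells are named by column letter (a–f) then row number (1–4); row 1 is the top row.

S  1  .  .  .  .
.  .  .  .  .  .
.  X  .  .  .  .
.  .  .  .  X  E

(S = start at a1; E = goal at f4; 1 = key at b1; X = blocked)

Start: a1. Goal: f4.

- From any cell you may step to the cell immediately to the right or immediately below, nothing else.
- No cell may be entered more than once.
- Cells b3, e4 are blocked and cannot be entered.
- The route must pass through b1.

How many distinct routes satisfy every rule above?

A right/down-only route from a1 to f4 makes exactly 3 down-moves and 5 right-moves in some order.
With no other constraints that would be C(8,3) = 56 routes.
Split at b1 and multiply the segment counts (each segment already excludes blocked cells): a1→b1: 1; b1→f4: 14; product = 14.
That gives 14 routes.

14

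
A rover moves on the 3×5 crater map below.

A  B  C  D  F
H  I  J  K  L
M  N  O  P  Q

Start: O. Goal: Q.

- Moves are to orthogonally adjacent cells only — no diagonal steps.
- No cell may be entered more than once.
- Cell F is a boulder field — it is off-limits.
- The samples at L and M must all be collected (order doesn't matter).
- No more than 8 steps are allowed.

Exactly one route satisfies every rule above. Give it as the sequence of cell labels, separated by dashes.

O - N - M - H - I - J - K - L - Q

The 8-move cap with required stops at L, M leaves no slack for detours.
Route from O: 2× left (reaching M), up to H, 4× right (reaching L), down to Q — 8 moves in all.
Check: all required cells visited; 8 ≤ 8 moves.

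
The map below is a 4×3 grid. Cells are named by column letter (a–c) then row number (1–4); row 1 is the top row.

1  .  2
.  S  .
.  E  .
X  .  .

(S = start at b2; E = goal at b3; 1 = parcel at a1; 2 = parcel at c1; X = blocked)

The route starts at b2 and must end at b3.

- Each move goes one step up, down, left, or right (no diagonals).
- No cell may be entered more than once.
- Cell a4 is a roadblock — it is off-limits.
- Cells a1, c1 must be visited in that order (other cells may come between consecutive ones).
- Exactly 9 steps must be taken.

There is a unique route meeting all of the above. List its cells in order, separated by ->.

The waypoints must appear in the order a1, c1, with no cell reused.
Route from b2: left 1 to a2, up 1 to a1, right 2 to c1, down 3 to c4, left 1 to b4, up 1 to b3 — 9 moves in all.
Check: order respected (1 at step 2, 2 at step 4); 9 moves as required.

b2 -> a2 -> a1 -> b1 -> c1 -> c2 -> c3 -> c4 -> b4 -> b3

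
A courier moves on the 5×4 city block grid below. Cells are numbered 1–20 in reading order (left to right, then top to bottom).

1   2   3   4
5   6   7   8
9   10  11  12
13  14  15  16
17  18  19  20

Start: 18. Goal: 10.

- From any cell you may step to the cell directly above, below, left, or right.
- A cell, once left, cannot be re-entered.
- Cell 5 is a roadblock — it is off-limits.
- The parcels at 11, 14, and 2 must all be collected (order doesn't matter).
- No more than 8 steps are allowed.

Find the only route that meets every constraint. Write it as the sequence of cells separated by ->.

Any route must reach 11, 14, and 2 and still end at 10 within 8 moves, so the order of the required stops is forced.
Route from 18: up to 14, right to 15, 3× up (reaching 3), left to 2, 2× down (reaching 10) — 8 moves in all.
Check: all required cells visited; 8 ≤ 8 moves.

18 -> 14 -> 15 -> 11 -> 7 -> 3 -> 2 -> 6 -> 10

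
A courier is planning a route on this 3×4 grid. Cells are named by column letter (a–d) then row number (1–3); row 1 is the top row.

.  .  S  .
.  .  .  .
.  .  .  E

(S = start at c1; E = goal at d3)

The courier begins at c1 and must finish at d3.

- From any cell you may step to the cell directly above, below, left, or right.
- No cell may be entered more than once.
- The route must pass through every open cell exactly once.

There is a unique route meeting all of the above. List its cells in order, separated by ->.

c1 -> d1 -> d2 -> c2 -> b2 -> b1 -> a1 -> a2 -> a3 -> b3 -> c3 -> d3

Need to visit all 12 open cells exactly once, starting at c1 and ending at d3.
Cell a1 has only two open neighbours (a2 and b1), so the path must pass straight through it: one of those is the cell it's entered from and the other is where it exits.
Route from c1: right 1 to d1, down 1 to d2, left 2 to b2, up 1 to b1, left 1 to a1, down 2 to a3, right 3 to d3 — 11 moves in all.
Check: all 12 open cells covered.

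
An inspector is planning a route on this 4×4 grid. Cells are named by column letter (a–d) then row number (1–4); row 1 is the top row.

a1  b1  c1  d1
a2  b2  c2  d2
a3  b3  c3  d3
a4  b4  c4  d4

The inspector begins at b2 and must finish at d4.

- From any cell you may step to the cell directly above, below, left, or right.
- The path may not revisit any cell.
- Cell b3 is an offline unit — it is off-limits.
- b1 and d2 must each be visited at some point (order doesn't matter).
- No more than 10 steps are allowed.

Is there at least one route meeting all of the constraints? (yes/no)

One route that works: b2 → b1 → c1 → c2 → d2 → d3 → d4.

yes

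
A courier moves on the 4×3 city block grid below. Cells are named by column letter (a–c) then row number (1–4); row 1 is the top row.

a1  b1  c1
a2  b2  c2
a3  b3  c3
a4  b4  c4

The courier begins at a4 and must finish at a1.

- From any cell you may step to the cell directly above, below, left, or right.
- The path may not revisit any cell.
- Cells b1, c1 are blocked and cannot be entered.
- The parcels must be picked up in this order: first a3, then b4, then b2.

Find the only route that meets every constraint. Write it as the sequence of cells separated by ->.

a4 -> a3 -> b3 -> b4 -> c4 -> c3 -> c2 -> b2 -> a2 -> a1

The waypoints must appear in the order a3, b4, b2, with no cell reused.
Route from a4: up to a3, right to b3, down to b4, right to c4, 2× up (reaching c2), 2× left (reaching a2), up to a1 — 9 moves in all.
Check: order respected (a3 at step 1, b4 at step 3, b2 at step 7).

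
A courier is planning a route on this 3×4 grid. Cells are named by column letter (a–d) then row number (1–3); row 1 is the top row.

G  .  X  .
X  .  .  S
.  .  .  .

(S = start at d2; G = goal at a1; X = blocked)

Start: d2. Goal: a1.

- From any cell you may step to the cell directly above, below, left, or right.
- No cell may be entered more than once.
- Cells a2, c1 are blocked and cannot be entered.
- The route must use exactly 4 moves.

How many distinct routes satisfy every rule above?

Need simple routes of exactly 4 moves from d2 to a1 (Manhattan distance 4, so 0 moves are spent on a detour and 0 undoing it).
Enumerating: d2 c2 b2 b1 a1.
That gives 1 route.

1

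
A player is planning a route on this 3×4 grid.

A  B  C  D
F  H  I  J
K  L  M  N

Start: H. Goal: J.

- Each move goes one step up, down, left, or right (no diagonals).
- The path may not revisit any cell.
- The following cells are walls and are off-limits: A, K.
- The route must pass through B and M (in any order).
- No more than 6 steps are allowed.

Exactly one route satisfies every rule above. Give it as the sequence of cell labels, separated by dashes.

Any route must reach B and M and still end at J within 6 moves, so the order of the required stops is forced.
Route from H: up 1 to B, right 1 to C, down 2 to M, right 1 to N, up 1 to J — 6 moves in all.
Check: all required cells visited; 6 ≤ 6 moves.

H - B - C - I - M - N - J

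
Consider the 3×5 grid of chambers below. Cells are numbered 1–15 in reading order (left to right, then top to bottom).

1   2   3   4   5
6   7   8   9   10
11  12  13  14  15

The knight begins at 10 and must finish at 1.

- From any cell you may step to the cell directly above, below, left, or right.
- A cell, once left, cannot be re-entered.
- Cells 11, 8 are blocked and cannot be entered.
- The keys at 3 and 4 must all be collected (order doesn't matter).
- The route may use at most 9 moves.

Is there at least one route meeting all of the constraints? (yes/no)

yes

One route that works: 10 → 5 → 4 → 3 → 2 → 1.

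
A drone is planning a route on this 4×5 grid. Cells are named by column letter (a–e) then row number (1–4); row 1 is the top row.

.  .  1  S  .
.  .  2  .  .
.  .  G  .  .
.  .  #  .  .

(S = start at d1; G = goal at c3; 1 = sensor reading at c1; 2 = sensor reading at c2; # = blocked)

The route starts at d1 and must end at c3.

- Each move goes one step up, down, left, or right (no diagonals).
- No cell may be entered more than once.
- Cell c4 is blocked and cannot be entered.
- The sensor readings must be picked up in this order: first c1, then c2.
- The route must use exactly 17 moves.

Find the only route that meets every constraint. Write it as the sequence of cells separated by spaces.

The waypoints must appear in the order c1, c2, with no cell reused.
Route from d1: 3× left (reaching a1), 3× down (reaching a4), right to b4, 2× up (reaching b2), 3× right (reaching e2), 2× down (reaching e4), left to d4, up to d3, left to c3 — 17 moves in all.
Check: order respected (1 at step 1, 2 at step 10); 17 moves as required.

d1 c1 b1 a1 a2 a3 a4 b4 b3 b2 c2 d2 e2 e3 e4 d4 d3 c3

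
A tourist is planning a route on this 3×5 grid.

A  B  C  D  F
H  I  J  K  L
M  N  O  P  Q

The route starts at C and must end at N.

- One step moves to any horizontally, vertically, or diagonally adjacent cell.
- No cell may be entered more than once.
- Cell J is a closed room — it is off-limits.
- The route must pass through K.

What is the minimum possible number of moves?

Any route passes through K somewhere between C and N. Summing Chebyshev distances along the two legs (C → K → N) gives a lower bound of 1 + 2 = 3 moves.
A route of 3 moves achieves this: C → K → O → N.
Since 3 matches the lower bound, it is optimal.

3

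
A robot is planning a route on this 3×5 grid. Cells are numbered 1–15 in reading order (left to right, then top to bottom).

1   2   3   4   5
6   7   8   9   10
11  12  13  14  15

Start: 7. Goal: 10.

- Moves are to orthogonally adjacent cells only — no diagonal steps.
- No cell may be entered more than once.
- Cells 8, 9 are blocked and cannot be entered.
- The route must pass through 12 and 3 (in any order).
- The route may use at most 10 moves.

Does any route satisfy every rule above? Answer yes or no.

One route that works: 7 → 12 → 11 → 6 → 1 → 2 → 3 → 4 → 5 → 10.

yes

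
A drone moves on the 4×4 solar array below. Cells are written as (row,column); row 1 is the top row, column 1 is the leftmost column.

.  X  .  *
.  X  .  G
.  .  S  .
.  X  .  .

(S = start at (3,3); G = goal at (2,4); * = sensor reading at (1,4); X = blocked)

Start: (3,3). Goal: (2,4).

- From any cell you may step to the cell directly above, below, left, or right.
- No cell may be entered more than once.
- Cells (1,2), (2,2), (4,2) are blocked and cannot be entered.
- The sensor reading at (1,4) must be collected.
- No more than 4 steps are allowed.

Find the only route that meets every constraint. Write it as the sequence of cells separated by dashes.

The budget equals the shortest possible length, so every move has to be on a shortest route through the required cells.
Route from (3,3): 2× up (reaching (1,3)), right to (1,4), down to (2,4) — 4 moves in all.
Check: all required cells visited; 4 ≤ 4 moves.

(3,3) - (2,3) - (1,3) - (1,4) - (2,4)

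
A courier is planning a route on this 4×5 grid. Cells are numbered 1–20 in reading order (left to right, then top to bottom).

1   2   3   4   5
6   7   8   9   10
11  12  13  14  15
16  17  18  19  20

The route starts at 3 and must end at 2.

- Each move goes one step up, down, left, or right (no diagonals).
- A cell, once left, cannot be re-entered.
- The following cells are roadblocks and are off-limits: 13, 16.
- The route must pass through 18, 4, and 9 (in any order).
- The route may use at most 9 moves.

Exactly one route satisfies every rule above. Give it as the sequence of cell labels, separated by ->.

Any route must reach 18, 4, and 9 and still end at 2 within 9 moves, so the order of the required stops is forced.
Route from 3: right to 4, 3× down (reaching 19), 2× left (reaching 17), 3× up (reaching 2) — 9 moves in all.
Check: all required cells visited; 9 ≤ 9 moves.

3 -> 4 -> 9 -> 14 -> 19 -> 18 -> 17 -> 12 -> 7 -> 2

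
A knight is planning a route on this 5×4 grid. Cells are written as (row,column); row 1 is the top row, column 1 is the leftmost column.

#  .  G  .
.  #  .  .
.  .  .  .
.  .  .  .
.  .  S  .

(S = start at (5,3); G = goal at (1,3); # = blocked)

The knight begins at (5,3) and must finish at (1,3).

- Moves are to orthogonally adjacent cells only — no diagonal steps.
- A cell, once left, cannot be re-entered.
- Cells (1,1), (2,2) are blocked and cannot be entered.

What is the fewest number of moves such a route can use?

The Manhattan distance from (5,3) to (1,3) is |5−1| + |3−3| = 4, so at least 4 moves are needed.
A route of 4 moves achieves this: (5,3) → (4,3) → (3,3) → (2,3) → (1,3).
Since 4 matches the lower bound, it is optimal.

4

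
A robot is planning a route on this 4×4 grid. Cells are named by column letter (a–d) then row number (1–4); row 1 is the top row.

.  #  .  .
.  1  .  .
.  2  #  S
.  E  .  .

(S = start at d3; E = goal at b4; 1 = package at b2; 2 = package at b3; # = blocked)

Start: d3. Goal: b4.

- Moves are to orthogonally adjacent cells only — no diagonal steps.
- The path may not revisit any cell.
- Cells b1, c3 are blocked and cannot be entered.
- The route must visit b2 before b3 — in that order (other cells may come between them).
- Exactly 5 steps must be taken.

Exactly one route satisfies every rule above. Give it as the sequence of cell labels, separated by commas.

The waypoints must appear in the order b2, b3, with no cell reused.
Route from d3: up 1 to d2, left 2 to b2, down 2 to b4 — 5 moves in all.
Check: order respected (1 at step 3, 2 at step 4); 5 moves as required.

d3, d2, c2, b2, b3, b4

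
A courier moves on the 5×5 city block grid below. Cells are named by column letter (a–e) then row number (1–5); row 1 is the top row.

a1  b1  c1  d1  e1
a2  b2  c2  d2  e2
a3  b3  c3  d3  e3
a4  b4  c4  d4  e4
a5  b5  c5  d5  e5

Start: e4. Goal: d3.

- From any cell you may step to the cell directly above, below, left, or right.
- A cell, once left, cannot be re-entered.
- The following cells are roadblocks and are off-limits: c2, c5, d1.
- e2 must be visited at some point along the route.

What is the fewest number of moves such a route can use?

4

Any route passes through e2 somewhere between e4 and d3. Summing Manhattan distances along the two legs (e4 → e2 → d3) gives a lower bound of 2 + 2 = 4 moves.
A route of 4 moves achieves this: e4 → e3 → e2 → d2 → d3.
Since 4 matches the lower bound, it is optimal.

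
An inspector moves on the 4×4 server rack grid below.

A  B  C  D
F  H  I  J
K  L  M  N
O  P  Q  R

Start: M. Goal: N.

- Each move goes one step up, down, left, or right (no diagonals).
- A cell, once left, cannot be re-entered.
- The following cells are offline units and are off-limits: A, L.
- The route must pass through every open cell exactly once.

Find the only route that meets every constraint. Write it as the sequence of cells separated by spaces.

Need to visit all 14 open cells exactly once, starting at M and ending at N.
Cell B has only two open neighbours (H and C), so the path must pass straight through it: one of those is the cell it's entered from and the other is where it exits.
Route from M: up to I, right to J, up to D, 2× left (reaching B), down to H, left to F, 2× down (reaching O), 3× right (reaching R), up to N — 13 moves in all.
Check: all 14 open cells covered.

M I J D C B H F K O P Q R N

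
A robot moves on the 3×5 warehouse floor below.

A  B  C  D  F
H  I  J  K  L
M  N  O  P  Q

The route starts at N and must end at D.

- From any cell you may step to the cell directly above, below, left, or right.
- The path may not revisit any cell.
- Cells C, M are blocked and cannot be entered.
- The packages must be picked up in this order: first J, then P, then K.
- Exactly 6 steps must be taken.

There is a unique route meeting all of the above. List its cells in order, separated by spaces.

The waypoints must appear in the order J, P, K, with no cell reused.
Route from N: up to I, right to J, down to O, right to P, 2× up (reaching D) — 6 moves in all.
Check: order respected (J at step 2, P at step 4, K at step 5); 6 moves as required.

N I J O P K D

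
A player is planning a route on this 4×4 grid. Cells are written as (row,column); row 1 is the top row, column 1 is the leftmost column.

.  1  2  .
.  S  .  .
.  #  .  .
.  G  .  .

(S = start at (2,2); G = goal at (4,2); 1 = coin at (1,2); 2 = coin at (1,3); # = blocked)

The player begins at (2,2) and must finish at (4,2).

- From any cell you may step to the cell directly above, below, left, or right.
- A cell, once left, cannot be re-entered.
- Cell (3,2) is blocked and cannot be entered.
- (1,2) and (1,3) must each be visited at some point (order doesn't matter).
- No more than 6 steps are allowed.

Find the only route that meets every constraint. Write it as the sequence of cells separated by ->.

The budget equals the shortest possible length, so every move has to be on a shortest route through the required cells.
Route from (2,2): up 1 to (1,2), right 1 to (1,3), down 3 to (4,3), left 1 to (4,2) — 6 moves in all.
Check: all required cells visited; 6 ≤ 6 moves.

(2,2) -> (1,2) -> (1,3) -> (2,3) -> (3,3) -> (4,3) -> (4,2)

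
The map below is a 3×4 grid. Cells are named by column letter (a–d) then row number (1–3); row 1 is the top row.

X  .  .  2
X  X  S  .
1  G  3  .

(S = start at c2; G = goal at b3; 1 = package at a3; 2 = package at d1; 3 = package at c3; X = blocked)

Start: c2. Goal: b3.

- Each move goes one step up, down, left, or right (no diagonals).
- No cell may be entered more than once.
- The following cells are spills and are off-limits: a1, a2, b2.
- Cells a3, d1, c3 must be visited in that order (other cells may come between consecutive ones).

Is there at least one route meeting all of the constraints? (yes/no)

a3 must be visited but has only one open neighbour (b3), and it is neither the start nor the goal — the route would have to enter and leave through b3, re-entering it.

no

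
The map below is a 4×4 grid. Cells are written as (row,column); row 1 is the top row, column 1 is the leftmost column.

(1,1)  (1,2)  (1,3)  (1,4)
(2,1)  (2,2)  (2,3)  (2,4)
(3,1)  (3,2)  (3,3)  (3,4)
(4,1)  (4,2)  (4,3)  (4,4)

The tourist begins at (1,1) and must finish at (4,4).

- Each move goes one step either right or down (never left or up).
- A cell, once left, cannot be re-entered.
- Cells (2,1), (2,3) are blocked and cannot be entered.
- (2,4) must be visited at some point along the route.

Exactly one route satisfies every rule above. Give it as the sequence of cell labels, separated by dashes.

Moves only go right or down, so the column and row indices never decrease.
Route from (1,1): 3× right (reaching (1,4)), 3× down (reaching (4,4)) — 6 moves in all.
Check: all required cells visited.

(1,1) - (1,2) - (1,3) - (1,4) - (2,4) - (3,4) - (4,4)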